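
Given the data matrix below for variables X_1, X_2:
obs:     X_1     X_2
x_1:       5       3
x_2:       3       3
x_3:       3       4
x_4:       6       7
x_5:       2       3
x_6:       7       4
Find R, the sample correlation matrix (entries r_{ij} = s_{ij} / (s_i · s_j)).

Step 1 — column means:
  mean(X_1) = (5 + 3 + 3 + 6 + 2 + 7) / 6 = 26/6 = 4.3333
  mean(X_2) = (3 + 3 + 4 + 7 + 3 + 4) / 6 = 24/6 = 4

Step 2 — sample variances and covariances s[i,j] = (1/(n-1)) · Σ_k (x_{k,i} - mean_i) · (x_{k,j} - mean_j), with n-1 = 5:
  s[X_1,X_1] = ((0.6667)·(0.6667) + (-1.3333)·(-1.3333) + (-1.3333)·(-1.3333) + (1.6667)·(1.6667) + (-2.3333)·(-2.3333) + (2.6667)·(2.6667)) / 5 = 19.3333/5 = 3.8667
  s[X_1,X_2] = ((0.6667)·(-1) + (-1.3333)·(-1) + (-1.3333)·(0) + (1.6667)·(3) + (-2.3333)·(-1) + (2.6667)·(0)) / 5 = 8/5 = 1.6
  s[X_2,X_2] = ((-1)·(-1) + (-1)·(-1) + (0)·(0) + (3)·(3) + (-1)·(-1) + (0)·(0)) / 5 = 12/5 = 2.4
  Sample standard deviations s_i = √(s[i,i]):
  s(X_1) = √(3.8667) = 1.9664
  s(X_2) = √(2.4) = 1.5492

Step 3 — r_{ij} = s_{ij} / (s_i · s_j):
  r[X_1,X_1] = 1 (diagonal).
  r[X_1,X_2] = 1.6 / (1.9664 · 1.5492) = 1.6 / 3.0463 = 0.5252
  r[X_2,X_2] = 1 (diagonal).

R is symmetric with unit diagonal. Assembling:

R = [[1, 0.5252],
 [0.5252, 1]]


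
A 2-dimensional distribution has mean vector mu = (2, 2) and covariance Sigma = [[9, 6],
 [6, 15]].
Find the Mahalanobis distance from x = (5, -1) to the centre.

Step 1 — centre the observation: (x - mu) = (3, -3).

Step 2 — invert Sigma. det(Sigma) = 9·15 - (6)² = 99.
  Sigma^{-1} = (1/det) · [[d, -b], [-b, a]] = [[0.1515, -0.0606],
 [-0.0606, 0.0909]].

Step 3 — form the quadratic (x - mu)^T · Sigma^{-1} · (x - mu):
  Sigma^{-1} · (x - mu) = (0.6364, -0.4545).
  (x - mu)^T · [Sigma^{-1} · (x - mu)] = (3)·(0.6364) + (-3)·(-0.4545) = 3.2727.

Step 4 — take square root: d = √(3.2727) ≈ 1.8091.

d(x, mu) = √(3.2727) ≈ 1.8091


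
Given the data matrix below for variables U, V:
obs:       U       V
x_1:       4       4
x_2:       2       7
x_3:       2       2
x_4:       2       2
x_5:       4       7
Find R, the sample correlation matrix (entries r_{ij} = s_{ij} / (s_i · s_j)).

Step 1 — column means:
  mean(U) = (4 + 2 + 2 + 2 + 4) / 5 = 14/5 = 2.8
  mean(V) = (4 + 7 + 2 + 2 + 7) / 5 = 22/5 = 4.4

Step 2 — sample variances and covariances s[i,j] = (1/(n-1)) · Σ_k (x_{k,i} - mean_i) · (x_{k,j} - mean_j), with n-1 = 4:
  s[U,U] = ((1.2)·(1.2) + (-0.8)·(-0.8) + (-0.8)·(-0.8) + (-0.8)·(-0.8) + (1.2)·(1.2)) / 4 = 4.8/4 = 1.2
  s[U,V] = ((1.2)·(-0.4) + (-0.8)·(2.6) + (-0.8)·(-2.4) + (-0.8)·(-2.4) + (1.2)·(2.6)) / 4 = 4.4/4 = 1.1
  s[V,V] = ((-0.4)·(-0.4) + (2.6)·(2.6) + (-2.4)·(-2.4) + (-2.4)·(-2.4) + (2.6)·(2.6)) / 4 = 25.2/4 = 6.3
  Sample standard deviations s_i = √(s[i,i]):
  s(U) = √(1.2) = 1.0954
  s(V) = √(6.3) = 2.51

Step 3 — r_{ij} = s_{ij} / (s_i · s_j):
  r[U,U] = 1 (diagonal).
  r[U,V] = 1.1 / (1.0954 · 2.51) = 1.1 / 2.7495 = 0.4001
  r[V,V] = 1 (diagonal).

R is symmetric with unit diagonal. Assembling:

R = [[1, 0.4001],
 [0.4001, 1]]


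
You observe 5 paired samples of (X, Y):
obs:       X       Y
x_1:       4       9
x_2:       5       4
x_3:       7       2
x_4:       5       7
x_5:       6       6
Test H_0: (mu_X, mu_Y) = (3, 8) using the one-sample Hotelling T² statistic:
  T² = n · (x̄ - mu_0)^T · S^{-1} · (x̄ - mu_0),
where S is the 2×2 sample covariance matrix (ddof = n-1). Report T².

Step 1 — sample mean vector:
  mean(X) = (4 + 5 + 7 + 5 + 6) / 5 = 27/5 = 5.4
  mean(Y) = (9 + 4 + 2 + 7 + 6) / 5 = 28/5 = 5.6
  x̄ = (5.4, 5.6),  deviation x̄ - mu_0 = (5.4, 5.6) - (3, 8) = (2.4, -2.4).

Step 2 — sample covariance matrix, S[i,j] = (1/(n-1)) · Σ_k (x_{k,i} - mean_i) · (x_{k,j} - mean_j), divisor n-1 = 4:
  S[X,X] = ((-1.4)·(-1.4) + (-0.4)·(-0.4) + (1.6)·(1.6) + (-0.4)·(-0.4) + (0.6)·(0.6)) / 4 = 5.2/4 = 1.3
  S[X,Y] = ((-1.4)·(3.4) + (-0.4)·(-1.6) + (1.6)·(-3.6) + (-0.4)·(1.4) + (0.6)·(0.4)) / 4 = -10.2/4 = -2.55
  S[Y,Y] = ((3.4)·(3.4) + (-1.6)·(-1.6) + (-3.6)·(-3.6) + (1.4)·(1.4) + (0.4)·(0.4)) / 4 = 29.2/4 = 7.3
  S = [[1.3, -2.55],
 [-2.55, 7.3]].

Step 3 — invert S. det(S) = 1.3·7.3 - (-2.55)² = 2.9875.
  S^{-1} = (1/det) · [[d, -b], [-b, a]] = [[2.4435, 0.8536],
 [0.8536, 0.4351]].

Step 4 — quadratic form (x̄ - mu_0)^T · S^{-1} · (x̄ - mu_0):
  S^{-1} · (x̄ - mu_0) = (3.8159, 1.0042),
  (x̄ - mu_0)^T · [...] = (2.4)·(3.8159) + (-2.4)·(1.0042) = 6.7481.

Step 5 — scale by n: T² = 5 · 6.7481 = 33.7406.

T² ≈ 33.7406


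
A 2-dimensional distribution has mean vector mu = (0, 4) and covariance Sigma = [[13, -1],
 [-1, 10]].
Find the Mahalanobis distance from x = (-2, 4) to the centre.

Step 1 — centre the observation: (x - mu) = (-2, 0).

Step 2 — invert Sigma. det(Sigma) = 13·10 - (-1)² = 129.
  Sigma^{-1} = (1/det) · [[d, -b], [-b, a]] = [[0.0775, 0.0078],
 [0.0078, 0.1008]].

Step 3 — form the quadratic (x - mu)^T · Sigma^{-1} · (x - mu):
  Sigma^{-1} · (x - mu) = (-0.155, -0.0155).
  (x - mu)^T · [Sigma^{-1} · (x - mu)] = (-2)·(-0.155) + (0)·(-0.0155) = 0.3101.

Step 4 — take square root: d = √(0.3101) ≈ 0.5568.

d(x, mu) = √(0.3101) ≈ 0.5568


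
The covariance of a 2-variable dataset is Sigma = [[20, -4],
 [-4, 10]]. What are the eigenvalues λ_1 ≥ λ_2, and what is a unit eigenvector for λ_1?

Step 1 — characteristic polynomial of 2×2 Sigma:
  det(Sigma - λI) = λ² - trace · λ + det = 0.
  trace = 20 + 10 = 30, det = 20·10 - (-4)² = 184.
Step 2 — discriminant:
  Δ = trace² - 4·det = 900 - 736 = 164.
Step 3 — eigenvalues:
  λ = (trace ± √Δ)/2 = (30 ± 12.8062)/2,
  λ_1 = 21.4031,  λ_2 = 8.5969.

Step 4 — unit eigenvector for λ_1: solve (Sigma - λ_1 I)v = 0. First row:
  (20 - 21.4031)·v_x + (-4)·v_y = 0, i.e. (-1.4031)·v_x + (-4)·v_y = 0,
  so v ∝ (b, λ_1 - a) = (-4, 1.4031); multiply by -1 so the first entry is positive: u = (4, -1.4031).
  ||u|| = √((4)² + (-1.4031)²) = √(17.9688) ≈ 4.239,
  v_1 = u/||u|| ≈ (0.9436, -0.331) (||v_1|| = 1).

λ_1 = 21.4031,  λ_2 = 8.5969;  v_1 ≈ (0.9436, -0.331)


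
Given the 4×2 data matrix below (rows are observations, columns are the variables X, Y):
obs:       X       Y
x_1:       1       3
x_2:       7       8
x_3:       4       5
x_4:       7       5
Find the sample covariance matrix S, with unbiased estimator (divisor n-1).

Step 1 — column means:
  mean(X) = (1 + 7 + 4 + 7) / 4 = 19/4 = 4.75
  mean(Y) = (3 + 8 + 5 + 5) / 4 = 21/4 = 5.25

Step 2 — sample covariance S[i,j] = (1/(n-1)) · Σ_k (x_{k,i} - mean_i) · (x_{k,j} - mean_j), with n-1 = 3.
  S[X,X] = ((-3.75)·(-3.75) + (2.25)·(2.25) + (-0.75)·(-0.75) + (2.25)·(2.25)) / 3 = 24.75/3 = 8.25
  S[X,Y] = ((-3.75)·(-2.25) + (2.25)·(2.75) + (-0.75)·(-0.25) + (2.25)·(-0.25)) / 3 = 14.25/3 = 4.75
  S[Y,Y] = ((-2.25)·(-2.25) + (2.75)·(2.75) + (-0.25)·(-0.25) + (-0.25)·(-0.25)) / 3 = 12.75/3 = 4.25

S is symmetric (S[j,i] = S[i,j]). Assembling:

S = [[8.25, 4.75],
 [4.75, 4.25]]


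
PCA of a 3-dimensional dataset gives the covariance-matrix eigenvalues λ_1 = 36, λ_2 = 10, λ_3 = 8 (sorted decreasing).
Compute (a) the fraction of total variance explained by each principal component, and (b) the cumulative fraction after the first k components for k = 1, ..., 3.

Step 1 — total variance = trace(Sigma) = Σ λ_i = 36 + 10 + 8 = 54.

Step 2 — fraction explained by component i = λ_i / Σ λ:
  PC1: 36/54 = 0.6667
  PC2: 10/54 = 0.1852
  PC3: 8/54 = 0.1481

Step 3 — cumulative fraction after k components = (λ_1 + ... + λ_k) / Σ λ:
  k = 1: 36/54 = 0.6667
  k = 2: (36 + 10)/54 = 46/54 = 0.8519
  k = 3: (36 + 10 + 8)/54 = 54/54 = 1

Summary (fraction, with percent):

explained: PC1 0.6667 (66.67%), PC2 0.1852 (18.52%), PC3 0.1481 (14.81%);  cumulative: 0.6667, 0.8519, 1


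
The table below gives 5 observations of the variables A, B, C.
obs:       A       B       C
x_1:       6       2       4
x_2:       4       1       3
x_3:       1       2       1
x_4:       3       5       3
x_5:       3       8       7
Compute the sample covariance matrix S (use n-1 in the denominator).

Step 1 — column means:
  mean(A) = (6 + 4 + 1 + 3 + 3) / 5 = 17/5 = 3.4
  mean(B) = (2 + 1 + 2 + 5 + 8) / 5 = 18/5 = 3.6
  mean(C) = (4 + 3 + 1 + 3 + 7) / 5 = 18/5 = 3.6

Step 2 — sample covariance S[i,j] = (1/(n-1)) · Σ_k (x_{k,i} - mean_i) · (x_{k,j} - mean_j), with n-1 = 4.
  S[A,A] = ((2.6)·(2.6) + (0.6)·(0.6) + (-2.4)·(-2.4) + (-0.4)·(-0.4) + (-0.4)·(-0.4)) / 4 = 13.2/4 = 3.3
  S[A,B] = ((2.6)·(-1.6) + (0.6)·(-2.6) + (-2.4)·(-1.6) + (-0.4)·(1.4) + (-0.4)·(4.4)) / 4 = -4.2/4 = -1.05
  S[A,C] = ((2.6)·(0.4) + (0.6)·(-0.6) + (-2.4)·(-2.6) + (-0.4)·(-0.6) + (-0.4)·(3.4)) / 4 = 5.8/4 = 1.45
  S[B,B] = ((-1.6)·(-1.6) + (-2.6)·(-2.6) + (-1.6)·(-1.6) + (1.4)·(1.4) + (4.4)·(4.4)) / 4 = 33.2/4 = 8.3
  S[B,C] = ((-1.6)·(0.4) + (-2.6)·(-0.6) + (-1.6)·(-2.6) + (1.4)·(-0.6) + (4.4)·(3.4)) / 4 = 19.2/4 = 4.8
  S[C,C] = ((0.4)·(0.4) + (-0.6)·(-0.6) + (-2.6)·(-2.6) + (-0.6)·(-0.6) + (3.4)·(3.4)) / 4 = 19.2/4 = 4.8

S is symmetric (S[j,i] = S[i,j]). Assembling:

S = [[3.3, -1.05, 1.45],
 [-1.05, 8.3, 4.8],
 [1.45, 4.8, 4.8]]


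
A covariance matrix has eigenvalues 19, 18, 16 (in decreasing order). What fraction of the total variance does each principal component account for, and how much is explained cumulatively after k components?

Step 1 — total variance = trace(Sigma) = Σ λ_i = 19 + 18 + 16 = 53.

Step 2 — fraction explained by component i = λ_i / Σ λ:
  PC1: 19/53 = 0.3585
  PC2: 18/53 = 0.3396
  PC3: 16/53 = 0.3019

Step 3 — cumulative fraction after k components = (λ_1 + ... + λ_k) / Σ λ:
  k = 1: 19/53 = 0.3585
  k = 2: (19 + 18)/53 = 37/53 = 0.6981
  k = 3: (19 + 18 + 16)/53 = 53/53 = 1

Summary (fraction, with percent):

explained: PC1 0.3585 (35.85%), PC2 0.3396 (33.96%), PC3 0.3019 (30.19%);  cumulative: 0.3585, 0.6981, 1


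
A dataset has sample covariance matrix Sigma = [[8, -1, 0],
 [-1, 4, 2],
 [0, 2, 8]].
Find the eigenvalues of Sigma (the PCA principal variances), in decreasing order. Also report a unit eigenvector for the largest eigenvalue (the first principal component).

Step 1 — characteristic polynomial p(λ) = det(λI - Sigma) = λ³ - tr·λ² + c_1·λ - det, where tr = trace, c_1 = sum of the principal 2×2 minors, det = det(Sigma):
  tr = 8 + 4 + 8 = 20,
  c_1 = (8·4 - (-1)²) + (8·8 - (0)²) + (4·8 - (2)²) = 31 + 64 + 28 = 123,
  det = 8·(4·8 - (2)²) - (-1)·((-1)·8 - (2)·(0)) + (0)·((-1)·(2) - 4·(0)) = 8·(28) - (-1)·(-8) + (0)·(-2) = 216.
  So p(λ) = λ³ - 20λ² + 123λ - 216.
Step 2 — look for an integer root (rational root theorem: any rational root is an integer divisor of 216). Testing λ = 3:
  p(3) = 27 - 180 + 369 - 216 = 0  ✓
  Dividing out (λ - 3): p(λ) = (λ - 3)(λ² - 17λ + 72).
Step 3 — remaining eigenvalues from the quadratic λ² - 17λ + 72 = 0:
  Δ = 17² - 4·72 = 289 - 288 = 1,  λ = (17 ± √1)/2 = (17 ± 1)/2 = 9 or 8.
  Sorted: λ_1 = 9,  λ_2 = 8,  λ_3 = 3  (check: sum = 20 = tr ✓).

Step 4 — unit eigenvector for λ_1 = 9: v spans the null space of (Sigma - λ_1 I), whose rows are
  r_1 = (-1, -1, 0),  r_2 = (-1, -5, 2),  r_3 = (0, 2, -1).
  v is orthogonal to every row, so take v ∝ r_1 × r_2 = ((-1)·(2) - (0)·(-5), (0)·(-1) - (-1)·(2), (-1)·(-5) - (-1)·(-1)) = (-2, 2, 4).
  Rescale (divide by 2; multiply by -1 so the first nonzero entry is positive): u = (1, -1, -2).
  ||u|| = √((1)² + (-1)² + (-2)²) = √(6) ≈ 2.4495,  v_1 = u/||u|| ≈ (0.4082, -0.4082, -0.8165) (||v_1|| = 1).

λ_1 = 9,  λ_2 = 8,  λ_3 = 3;  v_1 ≈ (0.4082, -0.4082, -0.8165)


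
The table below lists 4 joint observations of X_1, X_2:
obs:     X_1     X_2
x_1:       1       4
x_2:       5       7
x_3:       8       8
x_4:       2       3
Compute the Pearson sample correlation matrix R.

Step 1 — column means:
  mean(X_1) = (1 + 5 + 8 + 2) / 4 = 16/4 = 4
  mean(X_2) = (4 + 7 + 8 + 3) / 4 = 22/4 = 5.5

Step 2 — sample variances and covariances s[i,j] = (1/(n-1)) · Σ_k (x_{k,i} - mean_i) · (x_{k,j} - mean_j), with n-1 = 3:
  s[X_1,X_1] = ((-3)·(-3) + (1)·(1) + (4)·(4) + (-2)·(-2)) / 3 = 30/3 = 10
  s[X_1,X_2] = ((-3)·(-1.5) + (1)·(1.5) + (4)·(2.5) + (-2)·(-2.5)) / 3 = 21/3 = 7
  s[X_2,X_2] = ((-1.5)·(-1.5) + (1.5)·(1.5) + (2.5)·(2.5) + (-2.5)·(-2.5)) / 3 = 17/3 = 5.6667
  Sample standard deviations s_i = √(s[i,i]):
  s(X_1) = √(10) = 3.1623
  s(X_2) = √(5.6667) = 2.3805

Step 3 — r_{ij} = s_{ij} / (s_i · s_j):
  r[X_1,X_1] = 1 (diagonal).
  r[X_1,X_2] = 7 / (3.1623 · 2.3805) = 7 / 7.5277 = 0.9299
  r[X_2,X_2] = 1 (diagonal).

R is symmetric with unit diagonal. Assembling:

R = [[1, 0.9299],
 [0.9299, 1]]


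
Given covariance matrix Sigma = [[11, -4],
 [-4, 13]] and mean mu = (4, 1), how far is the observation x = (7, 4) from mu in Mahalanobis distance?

Step 1 — centre the observation: (x - mu) = (3, 3).

Step 2 — invert Sigma. det(Sigma) = 11·13 - (-4)² = 127.
  Sigma^{-1} = (1/det) · [[d, -b], [-b, a]] = [[0.1024, 0.0315],
 [0.0315, 0.0866]].

Step 3 — form the quadratic (x - mu)^T · Sigma^{-1} · (x - mu):
  Sigma^{-1} · (x - mu) = (0.4016, 0.3543).
  (x - mu)^T · [Sigma^{-1} · (x - mu)] = (3)·(0.4016) + (3)·(0.3543) = 2.2677.

Step 4 — take square root: d = √(2.2677) ≈ 1.5059.

d(x, mu) = √(2.2677) ≈ 1.5059


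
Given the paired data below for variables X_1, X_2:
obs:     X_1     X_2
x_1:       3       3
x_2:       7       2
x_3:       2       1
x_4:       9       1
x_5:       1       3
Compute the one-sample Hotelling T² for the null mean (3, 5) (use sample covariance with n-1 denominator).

Step 1 — sample mean vector:
  mean(X_1) = (3 + 7 + 2 + 9 + 1) / 5 = 22/5 = 4.4
  mean(X_2) = (3 + 2 + 1 + 1 + 3) / 5 = 10/5 = 2
  x̄ = (4.4, 2),  deviation x̄ - mu_0 = (4.4, 2) - (3, 5) = (1.4, -3).

Step 2 — sample covariance matrix, S[i,j] = (1/(n-1)) · Σ_k (x_{k,i} - mean_i) · (x_{k,j} - mean_j), divisor n-1 = 4:
  S[X_1,X_1] = ((-1.4)·(-1.4) + (2.6)·(2.6) + (-2.4)·(-2.4) + (4.6)·(4.6) + (-3.4)·(-3.4)) / 4 = 47.2/4 = 11.8
  S[X_1,X_2] = ((-1.4)·(1) + (2.6)·(0) + (-2.4)·(-1) + (4.6)·(-1) + (-3.4)·(1)) / 4 = -7/4 = -1.75
  S[X_2,X_2] = ((1)·(1) + (0)·(0) + (-1)·(-1) + (-1)·(-1) + (1)·(1)) / 4 = 4/4 = 1
  S = [[11.8, -1.75],
 [-1.75, 1]].

Step 3 — invert S. det(S) = 11.8·1 - (-1.75)² = 8.7375.
  S^{-1} = (1/det) · [[d, -b], [-b, a]] = [[0.1144, 0.2003],
 [0.2003, 1.3505]].

Step 4 — quadratic form (x̄ - mu_0)^T · S^{-1} · (x̄ - mu_0):
  S^{-1} · (x̄ - mu_0) = (-0.4406, -3.7711),
  (x̄ - mu_0)^T · [...] = (1.4)·(-0.4406) + (-3)·(-3.7711) = 10.6964.

Step 5 — scale by n: T² = 5 · 10.6964 = 53.4821.

T² ≈ 53.4821


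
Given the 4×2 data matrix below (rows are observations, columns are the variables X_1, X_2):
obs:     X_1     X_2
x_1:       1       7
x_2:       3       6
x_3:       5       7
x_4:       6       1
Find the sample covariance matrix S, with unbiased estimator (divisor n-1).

Step 1 — column means:
  mean(X_1) = (1 + 3 + 5 + 6) / 4 = 15/4 = 3.75
  mean(X_2) = (7 + 6 + 7 + 1) / 4 = 21/4 = 5.25

Step 2 — sample covariance S[i,j] = (1/(n-1)) · Σ_k (x_{k,i} - mean_i) · (x_{k,j} - mean_j), with n-1 = 3.
  S[X_1,X_1] = ((-2.75)·(-2.75) + (-0.75)·(-0.75) + (1.25)·(1.25) + (2.25)·(2.25)) / 3 = 14.75/3 = 4.9167
  S[X_1,X_2] = ((-2.75)·(1.75) + (-0.75)·(0.75) + (1.25)·(1.75) + (2.25)·(-4.25)) / 3 = -12.75/3 = -4.25
  S[X_2,X_2] = ((1.75)·(1.75) + (0.75)·(0.75) + (1.75)·(1.75) + (-4.25)·(-4.25)) / 3 = 24.75/3 = 8.25

S is symmetric (S[j,i] = S[i,j]). Assembling:

S = [[4.9167, -4.25],
 [-4.25, 8.25]]


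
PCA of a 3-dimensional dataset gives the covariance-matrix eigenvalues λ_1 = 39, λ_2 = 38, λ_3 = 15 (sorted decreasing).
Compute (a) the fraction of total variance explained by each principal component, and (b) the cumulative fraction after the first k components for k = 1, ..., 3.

Step 1 — total variance = trace(Sigma) = Σ λ_i = 39 + 38 + 15 = 92.

Step 2 — fraction explained by component i = λ_i / Σ λ:
  PC1: 39/92 = 0.4239
  PC2: 38/92 = 0.413
  PC3: 15/92 = 0.163

Step 3 — cumulative fraction after k components = (λ_1 + ... + λ_k) / Σ λ:
  k = 1: 39/92 = 0.4239
  k = 2: (39 + 38)/92 = 77/92 = 0.837
  k = 3: (39 + 38 + 15)/92 = 92/92 = 1

Summary (fraction, with percent):

explained: PC1 0.4239 (42.39%), PC2 0.413 (41.3%), PC3 0.163 (16.3%);  cumulative: 0.4239, 0.837, 1


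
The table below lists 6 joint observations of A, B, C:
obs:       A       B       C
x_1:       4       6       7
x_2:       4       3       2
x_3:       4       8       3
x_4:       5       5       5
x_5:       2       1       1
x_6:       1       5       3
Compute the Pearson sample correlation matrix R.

Step 1 — column means:
  mean(A) = (4 + 4 + 4 + 5 + 2 + 1) / 6 = 20/6 = 3.3333
  mean(B) = (6 + 3 + 8 + 5 + 1 + 5) / 6 = 28/6 = 4.6667
  mean(C) = (7 + 2 + 3 + 5 + 1 + 3) / 6 = 21/6 = 3.5

Step 2 — sample variances and covariances s[i,j] = (1/(n-1)) · Σ_k (x_{k,i} - mean_i) · (x_{k,j} - mean_j), with n-1 = 5:
  s[A,A] = ((0.6667)·(0.6667) + (0.6667)·(0.6667) + (0.6667)·(0.6667) + (1.6667)·(1.6667) + (-1.3333)·(-1.3333) + (-2.3333)·(-2.3333)) / 5 = 11.3333/5 = 2.2667
  s[A,B] = ((0.6667)·(1.3333) + (0.6667)·(-1.6667) + (0.6667)·(3.3333) + (1.6667)·(0.3333) + (-1.3333)·(-3.6667) + (-2.3333)·(0.3333)) / 5 = 6.6667/5 = 1.3333
  s[A,C] = ((0.6667)·(3.5) + (0.6667)·(-1.5) + (0.6667)·(-0.5) + (1.6667)·(1.5) + (-1.3333)·(-2.5) + (-2.3333)·(-0.5)) / 5 = 8/5 = 1.6
  s[B,B] = ((1.3333)·(1.3333) + (-1.6667)·(-1.6667) + (3.3333)·(3.3333) + (0.3333)·(0.3333) + (-3.6667)·(-3.6667) + (0.3333)·(0.3333)) / 5 = 29.3333/5 = 5.8667
  s[B,C] = ((1.3333)·(3.5) + (-1.6667)·(-1.5) + (3.3333)·(-0.5) + (0.3333)·(1.5) + (-3.6667)·(-2.5) + (0.3333)·(-0.5)) / 5 = 15/5 = 3
  s[C,C] = ((3.5)·(3.5) + (-1.5)·(-1.5) + (-0.5)·(-0.5) + (1.5)·(1.5) + (-2.5)·(-2.5) + (-0.5)·(-0.5)) / 5 = 23.5/5 = 4.7
  Sample standard deviations s_i = √(s[i,i]):
  s(A) = √(2.2667) = 1.5055
  s(B) = √(5.8667) = 2.4221
  s(C) = √(4.7) = 2.1679

Step 3 — r_{ij} = s_{ij} / (s_i · s_j):
  r[A,A] = 1 (diagonal).
  r[A,B] = 1.3333 / (1.5055 · 2.4221) = 1.3333 / 3.6466 = 0.3656
  r[A,C] = 1.6 / (1.5055 · 2.1679) = 1.6 / 3.2639 = 0.4902
  r[B,B] = 1 (diagonal).
  r[B,C] = 3 / (2.4221 · 2.1679) = 3 / 5.251 = 0.5713
  r[C,C] = 1 (diagonal).

R is symmetric with unit diagonal. Assembling:

R = [[1, 0.3656, 0.4902],
 [0.3656, 1, 0.5713],
 [0.4902, 0.5713, 1]]


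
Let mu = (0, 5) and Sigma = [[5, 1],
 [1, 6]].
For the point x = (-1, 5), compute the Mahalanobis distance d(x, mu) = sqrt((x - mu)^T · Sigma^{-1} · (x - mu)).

Step 1 — centre the observation: (x - mu) = (-1, 0).

Step 2 — invert Sigma. det(Sigma) = 5·6 - (1)² = 29.
  Sigma^{-1} = (1/det) · [[d, -b], [-b, a]] = [[0.2069, -0.0345],
 [-0.0345, 0.1724]].

Step 3 — form the quadratic (x - mu)^T · Sigma^{-1} · (x - mu):
  Sigma^{-1} · (x - mu) = (-0.2069, 0.0345).
  (x - mu)^T · [Sigma^{-1} · (x - mu)] = (-1)·(-0.2069) + (0)·(0.0345) = 0.2069.

Step 4 — take square root: d = √(0.2069) ≈ 0.4549.

d(x, mu) = √(0.2069) ≈ 0.4549


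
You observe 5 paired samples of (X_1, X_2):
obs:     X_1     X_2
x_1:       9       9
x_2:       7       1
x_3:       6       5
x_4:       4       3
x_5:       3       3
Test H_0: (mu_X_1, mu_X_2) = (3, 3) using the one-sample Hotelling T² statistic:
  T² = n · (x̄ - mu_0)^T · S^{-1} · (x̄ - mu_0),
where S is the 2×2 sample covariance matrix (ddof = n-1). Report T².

Step 1 — sample mean vector:
  mean(X_1) = (9 + 7 + 6 + 4 + 3) / 5 = 29/5 = 5.8
  mean(X_2) = (9 + 1 + 5 + 3 + 3) / 5 = 21/5 = 4.2
  x̄ = (5.8, 4.2),  deviation x̄ - mu_0 = (5.8, 4.2) - (3, 3) = (2.8, 1.2).

Step 2 — sample covariance matrix, S[i,j] = (1/(n-1)) · Σ_k (x_{k,i} - mean_i) · (x_{k,j} - mean_j), divisor n-1 = 4:
  S[X_1,X_1] = ((3.2)·(3.2) + (1.2)·(1.2) + (0.2)·(0.2) + (-1.8)·(-1.8) + (-2.8)·(-2.8)) / 4 = 22.8/4 = 5.7
  S[X_1,X_2] = ((3.2)·(4.8) + (1.2)·(-3.2) + (0.2)·(0.8) + (-1.8)·(-1.2) + (-2.8)·(-1.2)) / 4 = 17.2/4 = 4.3
  S[X_2,X_2] = ((4.8)·(4.8) + (-3.2)·(-3.2) + (0.8)·(0.8) + (-1.2)·(-1.2) + (-1.2)·(-1.2)) / 4 = 36.8/4 = 9.2
  S = [[5.7, 4.3],
 [4.3, 9.2]].

Step 3 — invert S. det(S) = 5.7·9.2 - (4.3)² = 33.95.
  S^{-1} = (1/det) · [[d, -b], [-b, a]] = [[0.271, -0.1267],
 [-0.1267, 0.1679]].

Step 4 — quadratic form (x̄ - mu_0)^T · S^{-1} · (x̄ - mu_0):
  S^{-1} · (x̄ - mu_0) = (0.6068, -0.1532),
  (x̄ - mu_0)^T · [...] = (2.8)·(0.6068) + (1.2)·(-0.1532) = 1.5152.

Step 5 — scale by n: T² = 5 · 1.5152 = 7.5758.

T² ≈ 7.5758


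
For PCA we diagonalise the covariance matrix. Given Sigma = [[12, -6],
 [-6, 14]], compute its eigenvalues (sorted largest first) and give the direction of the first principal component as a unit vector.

Step 1 — characteristic polynomial of 2×2 Sigma:
  det(Sigma - λI) = λ² - trace · λ + det = 0.
  trace = 12 + 14 = 26, det = 12·14 - (-6)² = 132.
Step 2 — discriminant:
  Δ = trace² - 4·det = 676 - 528 = 148.
Step 3 — eigenvalues:
  λ = (trace ± √Δ)/2 = (26 ± 12.1655)/2,
  λ_1 = 19.0828,  λ_2 = 6.9172.

Step 4 — unit eigenvector for λ_1: solve (Sigma - λ_1 I)v = 0. First row:
  (12 - 19.0828)·v_x + (-6)·v_y = 0, i.e. (-7.0828)·v_x + (-6)·v_y = 0,
  so v ∝ (b, λ_1 - a) = (-6, 7.0828); multiply by -1 so the first entry is positive: u = (6, -7.0828).
  ||u|| = √((6)² + (-7.0828)²) = √(86.1655) ≈ 9.2825,
  v_1 = u/||u|| ≈ (0.6464, -0.763) (||v_1|| = 1).

λ_1 = 19.0828,  λ_2 = 6.9172;  v_1 ≈ (0.6464, -0.763)


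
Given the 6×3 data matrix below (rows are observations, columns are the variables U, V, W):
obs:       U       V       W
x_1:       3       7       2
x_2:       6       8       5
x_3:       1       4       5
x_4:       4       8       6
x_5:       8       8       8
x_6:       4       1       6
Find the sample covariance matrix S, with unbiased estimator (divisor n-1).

Step 1 — column means:
  mean(U) = (3 + 6 + 1 + 4 + 8 + 4) / 6 = 26/6 = 4.3333
  mean(V) = (7 + 8 + 4 + 8 + 8 + 1) / 6 = 36/6 = 6
  mean(W) = (2 + 5 + 5 + 6 + 8 + 6) / 6 = 32/6 = 5.3333

Step 2 — sample covariance S[i,j] = (1/(n-1)) · Σ_k (x_{k,i} - mean_i) · (x_{k,j} - mean_j), with n-1 = 5.
  S[U,U] = ((-1.3333)·(-1.3333) + (1.6667)·(1.6667) + (-3.3333)·(-3.3333) + (-0.3333)·(-0.3333) + (3.6667)·(3.6667) + (-0.3333)·(-0.3333)) / 5 = 29.3333/5 = 5.8667
  S[U,V] = ((-1.3333)·(1) + (1.6667)·(2) + (-3.3333)·(-2) + (-0.3333)·(2) + (3.6667)·(2) + (-0.3333)·(-5)) / 5 = 17/5 = 3.4
  S[U,W] = ((-1.3333)·(-3.3333) + (1.6667)·(-0.3333) + (-3.3333)·(-0.3333) + (-0.3333)·(0.6667) + (3.6667)·(2.6667) + (-0.3333)·(0.6667)) / 5 = 14.3333/5 = 2.8667
  S[V,V] = ((1)·(1) + (2)·(2) + (-2)·(-2) + (2)·(2) + (2)·(2) + (-5)·(-5)) / 5 = 42/5 = 8.4
  S[V,W] = ((1)·(-3.3333) + (2)·(-0.3333) + (-2)·(-0.3333) + (2)·(0.6667) + (2)·(2.6667) + (-5)·(0.6667)) / 5 = 0/5 = 0
  S[W,W] = ((-3.3333)·(-3.3333) + (-0.3333)·(-0.3333) + (-0.3333)·(-0.3333) + (0.6667)·(0.6667) + (2.6667)·(2.6667) + (0.6667)·(0.6667)) / 5 = 19.3333/5 = 3.8667

S is symmetric (S[j,i] = S[i,j]). Assembling:

S = [[5.8667, 3.4, 2.8667],
 [3.4, 8.4, 0],
 [2.8667, 0, 3.8667]]


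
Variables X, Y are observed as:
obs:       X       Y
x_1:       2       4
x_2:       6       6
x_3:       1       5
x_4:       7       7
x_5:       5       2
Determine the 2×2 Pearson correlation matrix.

Step 1 — column means:
  mean(X) = (2 + 6 + 1 + 7 + 5) / 5 = 21/5 = 4.2
  mean(Y) = (4 + 6 + 5 + 7 + 2) / 5 = 24/5 = 4.8

Step 2 — sample variances and covariances s[i,j] = (1/(n-1)) · Σ_k (x_{k,i} - mean_i) · (x_{k,j} - mean_j), with n-1 = 4:
  s[X,X] = ((-2.2)·(-2.2) + (1.8)·(1.8) + (-3.2)·(-3.2) + (2.8)·(2.8) + (0.8)·(0.8)) / 4 = 26.8/4 = 6.7
  s[X,Y] = ((-2.2)·(-0.8) + (1.8)·(1.2) + (-3.2)·(0.2) + (2.8)·(2.2) + (0.8)·(-2.8)) / 4 = 7.2/4 = 1.8
  s[Y,Y] = ((-0.8)·(-0.8) + (1.2)·(1.2) + (0.2)·(0.2) + (2.2)·(2.2) + (-2.8)·(-2.8)) / 4 = 14.8/4 = 3.7
  Sample standard deviations s_i = √(s[i,i]):
  s(X) = √(6.7) = 2.5884
  s(Y) = √(3.7) = 1.9235

Step 3 — r_{ij} = s_{ij} / (s_i · s_j):
  r[X,X] = 1 (diagonal).
  r[X,Y] = 1.8 / (2.5884 · 1.9235) = 1.8 / 4.979 = 0.3615
  r[Y,Y] = 1 (diagonal).

R is symmetric with unit diagonal. Assembling:

R = [[1, 0.3615],
 [0.3615, 1]]


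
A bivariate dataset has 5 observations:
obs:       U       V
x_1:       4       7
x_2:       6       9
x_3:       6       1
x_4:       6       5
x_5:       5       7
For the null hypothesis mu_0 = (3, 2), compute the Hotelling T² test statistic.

Step 1 — sample mean vector:
  mean(U) = (4 + 6 + 6 + 6 + 5) / 5 = 27/5 = 5.4
  mean(V) = (7 + 9 + 1 + 5 + 7) / 5 = 29/5 = 5.8
  x̄ = (5.4, 5.8),  deviation x̄ - mu_0 = (5.4, 5.8) - (3, 2) = (2.4, 3.8).

Step 2 — sample covariance matrix, S[i,j] = (1/(n-1)) · Σ_k (x_{k,i} - mean_i) · (x_{k,j} - mean_j), divisor n-1 = 4:
  S[U,U] = ((-1.4)·(-1.4) + (0.6)·(0.6) + (0.6)·(0.6) + (0.6)·(0.6) + (-0.4)·(-0.4)) / 4 = 3.2/4 = 0.8
  S[U,V] = ((-1.4)·(1.2) + (0.6)·(3.2) + (0.6)·(-4.8) + (0.6)·(-0.8) + (-0.4)·(1.2)) / 4 = -3.6/4 = -0.9
  S[V,V] = ((1.2)·(1.2) + (3.2)·(3.2) + (-4.8)·(-4.8) + (-0.8)·(-0.8) + (1.2)·(1.2)) / 4 = 36.8/4 = 9.2
  S = [[0.8, -0.9],
 [-0.9, 9.2]].

Step 3 — invert S. det(S) = 0.8·9.2 - (-0.9)² = 6.55.
  S^{-1} = (1/det) · [[d, -b], [-b, a]] = [[1.4046, 0.1374],
 [0.1374, 0.1221]].

Step 4 — quadratic form (x̄ - mu_0)^T · S^{-1} · (x̄ - mu_0):
  S^{-1} · (x̄ - mu_0) = (3.8931, 0.7939),
  (x̄ - mu_0)^T · [...] = (2.4)·(3.8931) + (3.8)·(0.7939) = 12.3603.

Step 5 — scale by n: T² = 5 · 12.3603 = 61.8015.

T² ≈ 61.8015


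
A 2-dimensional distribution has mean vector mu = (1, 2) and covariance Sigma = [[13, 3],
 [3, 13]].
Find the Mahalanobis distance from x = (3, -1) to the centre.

Step 1 — centre the observation: (x - mu) = (2, -3).

Step 2 — invert Sigma. det(Sigma) = 13·13 - (3)² = 160.
  Sigma^{-1} = (1/det) · [[d, -b], [-b, a]] = [[0.0812, -0.0188],
 [-0.0188, 0.0812]].

Step 3 — form the quadratic (x - mu)^T · Sigma^{-1} · (x - mu):
  Sigma^{-1} · (x - mu) = (0.2188, -0.2812).
  (x - mu)^T · [Sigma^{-1} · (x - mu)] = (2)·(0.2188) + (-3)·(-0.2812) = 1.2812.

Step 4 — take square root: d = √(1.2812) ≈ 1.1319.

d(x, mu) = √(1.2812) ≈ 1.1319


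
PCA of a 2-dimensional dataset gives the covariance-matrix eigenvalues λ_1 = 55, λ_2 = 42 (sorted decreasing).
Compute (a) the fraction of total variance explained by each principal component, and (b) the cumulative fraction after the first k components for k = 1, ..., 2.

Step 1 — total variance = trace(Sigma) = Σ λ_i = 55 + 42 = 97.

Step 2 — fraction explained by component i = λ_i / Σ λ:
  PC1: 55/97 = 0.567
  PC2: 42/97 = 0.433

Step 3 — cumulative fraction after k components = (λ_1 + ... + λ_k) / Σ λ:
  k = 1: 55/97 = 0.567
  k = 2: (55 + 42)/97 = 97/97 = 1

Summary (fraction, with percent):

explained: PC1 0.567 (56.7%), PC2 0.433 (43.3%);  cumulative: 0.567, 1


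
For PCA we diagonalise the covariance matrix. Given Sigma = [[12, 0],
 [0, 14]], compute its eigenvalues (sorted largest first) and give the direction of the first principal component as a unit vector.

Step 1 — characteristic polynomial of 2×2 Sigma:
  det(Sigma - λI) = λ² - trace · λ + det = 0.
  trace = 12 + 14 = 26, det = 12·14 - (0)² = 168.
Step 2 — discriminant:
  Δ = trace² - 4·det = 676 - 672 = 4.
Step 3 — eigenvalues:
  λ = (trace ± √Δ)/2 = (26 ± 2)/2,
  λ_1 = 14,  λ_2 = 12.

Step 4 — unit eigenvector for λ_1: Sigma is diagonal, so its eigenvectors are the coordinate axes. λ_1 = 14 is the diagonal entry on the second coordinate axis, hence
  v_1 = (0, 1) (||v_1|| = 1).

λ_1 = 14,  λ_2 = 12;  v_1 ≈ (0, 1)


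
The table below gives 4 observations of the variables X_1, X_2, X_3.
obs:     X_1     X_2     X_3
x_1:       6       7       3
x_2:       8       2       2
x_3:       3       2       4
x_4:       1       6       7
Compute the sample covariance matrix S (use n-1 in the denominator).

Step 1 — column means:
  mean(X_1) = (6 + 8 + 3 + 1) / 4 = 18/4 = 4.5
  mean(X_2) = (7 + 2 + 2 + 6) / 4 = 17/4 = 4.25
  mean(X_3) = (3 + 2 + 4 + 7) / 4 = 16/4 = 4

Step 2 — sample covariance S[i,j] = (1/(n-1)) · Σ_k (x_{k,i} - mean_i) · (x_{k,j} - mean_j), with n-1 = 3.
  S[X_1,X_1] = ((1.5)·(1.5) + (3.5)·(3.5) + (-1.5)·(-1.5) + (-3.5)·(-3.5)) / 3 = 29/3 = 9.6667
  S[X_1,X_2] = ((1.5)·(2.75) + (3.5)·(-2.25) + (-1.5)·(-2.25) + (-3.5)·(1.75)) / 3 = -6.5/3 = -2.1667
  S[X_1,X_3] = ((1.5)·(-1) + (3.5)·(-2) + (-1.5)·(0) + (-3.5)·(3)) / 3 = -19/3 = -6.3333
  S[X_2,X_2] = ((2.75)·(2.75) + (-2.25)·(-2.25) + (-2.25)·(-2.25) + (1.75)·(1.75)) / 3 = 20.75/3 = 6.9167
  S[X_2,X_3] = ((2.75)·(-1) + (-2.25)·(-2) + (-2.25)·(0) + (1.75)·(3)) / 3 = 7/3 = 2.3333
  S[X_3,X_3] = ((-1)·(-1) + (-2)·(-2) + (0)·(0) + (3)·(3)) / 3 = 14/3 = 4.6667

S is symmetric (S[j,i] = S[i,j]). Assembling:

S = [[9.6667, -2.1667, -6.3333],
 [-2.1667, 6.9167, 2.3333],
 [-6.3333, 2.3333, 4.6667]]


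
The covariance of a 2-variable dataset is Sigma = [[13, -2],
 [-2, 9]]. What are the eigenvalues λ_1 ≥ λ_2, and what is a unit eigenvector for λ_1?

Step 1 — characteristic polynomial of 2×2 Sigma:
  det(Sigma - λI) = λ² - trace · λ + det = 0.
  trace = 13 + 9 = 22, det = 13·9 - (-2)² = 113.
Step 2 — discriminant:
  Δ = trace² - 4·det = 484 - 452 = 32.
Step 3 — eigenvalues:
  λ = (trace ± √Δ)/2 = (22 ± 5.6569)/2,
  λ_1 = 13.8284,  λ_2 = 8.1716.

Step 4 — unit eigenvector for λ_1: solve (Sigma - λ_1 I)v = 0. First row:
  (13 - 13.8284)·v_x + (-2)·v_y = 0, i.e. (-0.8284)·v_x + (-2)·v_y = 0,
  so v ∝ (b, λ_1 - a) = (-2, 0.8284); multiply by -1 so the first entry is positive: u = (2, -0.8284).
  ||u|| = √((2)² + (-0.8284)²) = √(4.6863) ≈ 2.1648,
  v_1 = u/||u|| ≈ (0.9239, -0.3827) (||v_1|| = 1).

λ_1 = 13.8284,  λ_2 = 8.1716;  v_1 ≈ (0.9239, -0.3827)


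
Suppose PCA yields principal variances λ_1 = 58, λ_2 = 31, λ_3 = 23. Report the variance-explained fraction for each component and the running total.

Step 1 — total variance = trace(Sigma) = Σ λ_i = 58 + 31 + 23 = 112.

Step 2 — fraction explained by component i = λ_i / Σ λ:
  PC1: 58/112 = 0.5179
  PC2: 31/112 = 0.2768
  PC3: 23/112 = 0.2054

Step 3 — cumulative fraction after k components = (λ_1 + ... + λ_k) / Σ λ:
  k = 1: 58/112 = 0.5179
  k = 2: (58 + 31)/112 = 89/112 = 0.7946
  k = 3: (58 + 31 + 23)/112 = 112/112 = 1

Summary (fraction, with percent):

explained: PC1 0.5179 (51.79%), PC2 0.2768 (27.68%), PC3 0.2054 (20.54%);  cumulative: 0.5179, 0.7946, 1


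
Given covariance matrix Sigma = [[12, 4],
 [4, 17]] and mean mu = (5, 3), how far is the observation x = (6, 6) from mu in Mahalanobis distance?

Step 1 — centre the observation: (x - mu) = (1, 3).

Step 2 — invert Sigma. det(Sigma) = 12·17 - (4)² = 188.
  Sigma^{-1} = (1/det) · [[d, -b], [-b, a]] = [[0.0904, -0.0213],
 [-0.0213, 0.0638]].

Step 3 — form the quadratic (x - mu)^T · Sigma^{-1} · (x - mu):
  Sigma^{-1} · (x - mu) = (0.0266, 0.1702).
  (x - mu)^T · [Sigma^{-1} · (x - mu)] = (1)·(0.0266) + (3)·(0.1702) = 0.5372.

Step 4 — take square root: d = √(0.5372) ≈ 0.733.

d(x, mu) = √(0.5372) ≈ 0.733


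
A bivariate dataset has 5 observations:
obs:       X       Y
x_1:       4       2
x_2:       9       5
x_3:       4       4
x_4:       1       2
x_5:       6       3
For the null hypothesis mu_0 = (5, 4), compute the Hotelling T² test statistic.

Step 1 — sample mean vector:
  mean(X) = (4 + 9 + 4 + 1 + 6) / 5 = 24/5 = 4.8
  mean(Y) = (2 + 5 + 4 + 2 + 3) / 5 = 16/5 = 3.2
  x̄ = (4.8, 3.2),  deviation x̄ - mu_0 = (4.8, 3.2) - (5, 4) = (-0.2, -0.8).

Step 2 — sample covariance matrix, S[i,j] = (1/(n-1)) · Σ_k (x_{k,i} - mean_i) · (x_{k,j} - mean_j), divisor n-1 = 4:
  S[X,X] = ((-0.8)·(-0.8) + (4.2)·(4.2) + (-0.8)·(-0.8) + (-3.8)·(-3.8) + (1.2)·(1.2)) / 4 = 34.8/4 = 8.7
  S[X,Y] = ((-0.8)·(-1.2) + (4.2)·(1.8) + (-0.8)·(0.8) + (-3.8)·(-1.2) + (1.2)·(-0.2)) / 4 = 12.2/4 = 3.05
  S[Y,Y] = ((-1.2)·(-1.2) + (1.8)·(1.8) + (0.8)·(0.8) + (-1.2)·(-1.2) + (-0.2)·(-0.2)) / 4 = 6.8/4 = 1.7
  S = [[8.7, 3.05],
 [3.05, 1.7]].

Step 3 — invert S. det(S) = 8.7·1.7 - (3.05)² = 5.4875.
  S^{-1} = (1/det) · [[d, -b], [-b, a]] = [[0.3098, -0.5558],
 [-0.5558, 1.5854]].

Step 4 — quadratic form (x̄ - mu_0)^T · S^{-1} · (x̄ - mu_0):
  S^{-1} · (x̄ - mu_0) = (0.3827, -1.1572),
  (x̄ - mu_0)^T · [...] = (-0.2)·(0.3827) + (-0.8)·(-1.1572) = 0.8492.

Step 5 — scale by n: T² = 5 · 0.8492 = 4.246.

T² ≈ 4.246


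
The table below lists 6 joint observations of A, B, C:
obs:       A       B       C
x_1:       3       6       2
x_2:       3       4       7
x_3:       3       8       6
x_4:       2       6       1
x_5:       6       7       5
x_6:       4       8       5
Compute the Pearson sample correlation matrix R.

Step 1 — column means:
  mean(A) = (3 + 3 + 3 + 2 + 6 + 4) / 6 = 21/6 = 3.5
  mean(B) = (6 + 4 + 8 + 6 + 7 + 8) / 6 = 39/6 = 6.5
  mean(C) = (2 + 7 + 6 + 1 + 5 + 5) / 6 = 26/6 = 4.3333

Step 2 — sample variances and covariances s[i,j] = (1/(n-1)) · Σ_k (x_{k,i} - mean_i) · (x_{k,j} - mean_j), with n-1 = 5:
  s[A,A] = ((-0.5)·(-0.5) + (-0.5)·(-0.5) + (-0.5)·(-0.5) + (-1.5)·(-1.5) + (2.5)·(2.5) + (0.5)·(0.5)) / 5 = 9.5/5 = 1.9
  s[A,B] = ((-0.5)·(-0.5) + (-0.5)·(-2.5) + (-0.5)·(1.5) + (-1.5)·(-0.5) + (2.5)·(0.5) + (0.5)·(1.5)) / 5 = 3.5/5 = 0.7
  s[A,C] = ((-0.5)·(-2.3333) + (-0.5)·(2.6667) + (-0.5)·(1.6667) + (-1.5)·(-3.3333) + (2.5)·(0.6667) + (0.5)·(0.6667)) / 5 = 6/5 = 1.2
  s[B,B] = ((-0.5)·(-0.5) + (-2.5)·(-2.5) + (1.5)·(1.5) + (-0.5)·(-0.5) + (0.5)·(0.5) + (1.5)·(1.5)) / 5 = 11.5/5 = 2.3
  s[B,C] = ((-0.5)·(-2.3333) + (-2.5)·(2.6667) + (1.5)·(1.6667) + (-0.5)·(-3.3333) + (0.5)·(0.6667) + (1.5)·(0.6667)) / 5 = 0/5 = 0
  s[C,C] = ((-2.3333)·(-2.3333) + (2.6667)·(2.6667) + (1.6667)·(1.6667) + (-3.3333)·(-3.3333) + (0.6667)·(0.6667) + (0.6667)·(0.6667)) / 5 = 27.3333/5 = 5.4667
  Sample standard deviations s_i = √(s[i,i]):
  s(A) = √(1.9) = 1.3784
  s(B) = √(2.3) = 1.5166
  s(C) = √(5.4667) = 2.3381

Step 3 — r_{ij} = s_{ij} / (s_i · s_j):
  r[A,A] = 1 (diagonal).
  r[A,B] = 0.7 / (1.3784 · 1.5166) = 0.7 / 2.0905 = 0.3349
  r[A,C] = 1.2 / (1.3784 · 2.3381) = 1.2 / 3.2228 = 0.3723
  r[B,B] = 1 (diagonal).
  r[B,C] = 0 / (1.5166 · 2.3381) = 0 / 3.5459 = 0
  r[C,C] = 1 (diagonal).

R is symmetric with unit diagonal. Assembling:

R = [[1, 0.3349, 0.3723],
 [0.3349, 1, 0],
 [0.3723, 0, 1]]


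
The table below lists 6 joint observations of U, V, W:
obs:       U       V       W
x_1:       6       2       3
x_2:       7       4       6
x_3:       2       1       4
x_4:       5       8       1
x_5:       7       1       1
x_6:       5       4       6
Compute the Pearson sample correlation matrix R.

Step 1 — column means:
  mean(U) = (6 + 7 + 2 + 5 + 7 + 5) / 6 = 32/6 = 5.3333
  mean(V) = (2 + 4 + 1 + 8 + 1 + 4) / 6 = 20/6 = 3.3333
  mean(W) = (3 + 6 + 4 + 1 + 1 + 6) / 6 = 21/6 = 3.5

Step 2 — sample variances and covariances s[i,j] = (1/(n-1)) · Σ_k (x_{k,i} - mean_i) · (x_{k,j} - mean_j), with n-1 = 5:
  s[U,U] = ((0.6667)·(0.6667) + (1.6667)·(1.6667) + (-3.3333)·(-3.3333) + (-0.3333)·(-0.3333) + (1.6667)·(1.6667) + (-0.3333)·(-0.3333)) / 5 = 17.3333/5 = 3.4667
  s[U,V] = ((0.6667)·(-1.3333) + (1.6667)·(0.6667) + (-3.3333)·(-2.3333) + (-0.3333)·(4.6667) + (1.6667)·(-2.3333) + (-0.3333)·(0.6667)) / 5 = 2.3333/5 = 0.4667
  s[U,W] = ((0.6667)·(-0.5) + (1.6667)·(2.5) + (-3.3333)·(0.5) + (-0.3333)·(-2.5) + (1.6667)·(-2.5) + (-0.3333)·(2.5)) / 5 = -2/5 = -0.4
  s[V,V] = ((-1.3333)·(-1.3333) + (0.6667)·(0.6667) + (-2.3333)·(-2.3333) + (4.6667)·(4.6667) + (-2.3333)·(-2.3333) + (0.6667)·(0.6667)) / 5 = 35.3333/5 = 7.0667
  s[V,W] = ((-1.3333)·(-0.5) + (0.6667)·(2.5) + (-2.3333)·(0.5) + (4.6667)·(-2.5) + (-2.3333)·(-2.5) + (0.6667)·(2.5)) / 5 = -3/5 = -0.6
  s[W,W] = ((-0.5)·(-0.5) + (2.5)·(2.5) + (0.5)·(0.5) + (-2.5)·(-2.5) + (-2.5)·(-2.5) + (2.5)·(2.5)) / 5 = 25.5/5 = 5.1
  Sample standard deviations s_i = √(s[i,i]):
  s(U) = √(3.4667) = 1.8619
  s(V) = √(7.0667) = 2.6583
  s(W) = √(5.1) = 2.2583

Step 3 — r_{ij} = s_{ij} / (s_i · s_j):
  r[U,U] = 1 (diagonal).
  r[U,V] = 0.4667 / (1.8619 · 2.6583) = 0.4667 / 4.9495 = 0.0943
  r[U,W] = -0.4 / (1.8619 · 2.2583) = -0.4 / 4.2048 = -0.0951
  r[V,V] = 1 (diagonal).
  r[V,W] = -0.6 / (2.6583 · 2.2583) = -0.6 / 6.0033 = -0.0999
  r[W,W] = 1 (diagonal).

R is symmetric with unit diagonal. Assembling:

R = [[1, 0.0943, -0.0951],
 [0.0943, 1, -0.0999],
 [-0.0951, -0.0999, 1]]


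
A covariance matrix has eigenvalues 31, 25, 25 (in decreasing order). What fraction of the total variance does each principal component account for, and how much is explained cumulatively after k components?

Step 1 — total variance = trace(Sigma) = Σ λ_i = 31 + 25 + 25 = 81.

Step 2 — fraction explained by component i = λ_i / Σ λ:
  PC1: 31/81 = 0.3827
  PC2: 25/81 = 0.3086
  PC3: 25/81 = 0.3086

Step 3 — cumulative fraction after k components = (λ_1 + ... + λ_k) / Σ λ:
  k = 1: 31/81 = 0.3827
  k = 2: (31 + 25)/81 = 56/81 = 0.6914
  k = 3: (31 + 25 + 25)/81 = 81/81 = 1

Summary (fraction, with percent):

explained: PC1 0.3827 (38.27%), PC2 0.3086 (30.86%), PC3 0.3086 (30.86%);  cumulative: 0.3827, 0.6914, 1


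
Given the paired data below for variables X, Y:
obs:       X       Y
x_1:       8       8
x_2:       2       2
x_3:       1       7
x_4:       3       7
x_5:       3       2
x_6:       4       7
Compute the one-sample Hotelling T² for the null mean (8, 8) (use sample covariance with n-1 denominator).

Step 1 — sample mean vector:
  mean(X) = (8 + 2 + 1 + 3 + 3 + 4) / 6 = 21/6 = 3.5
  mean(Y) = (8 + 2 + 7 + 7 + 2 + 7) / 6 = 33/6 = 5.5
  x̄ = (3.5, 5.5),  deviation x̄ - mu_0 = (3.5, 5.5) - (8, 8) = (-4.5, -2.5).

Step 2 — sample covariance matrix, S[i,j] = (1/(n-1)) · Σ_k (x_{k,i} - mean_i) · (x_{k,j} - mean_j), divisor n-1 = 5:
  S[X,X] = ((4.5)·(4.5) + (-1.5)·(-1.5) + (-2.5)·(-2.5) + (-0.5)·(-0.5) + (-0.5)·(-0.5) + (0.5)·(0.5)) / 5 = 29.5/5 = 5.9
  S[X,Y] = ((4.5)·(2.5) + (-1.5)·(-3.5) + (-2.5)·(1.5) + (-0.5)·(1.5) + (-0.5)·(-3.5) + (0.5)·(1.5)) / 5 = 14.5/5 = 2.9
  S[Y,Y] = ((2.5)·(2.5) + (-3.5)·(-3.5) + (1.5)·(1.5) + (1.5)·(1.5) + (-3.5)·(-3.5) + (1.5)·(1.5)) / 5 = 37.5/5 = 7.5
  S = [[5.9, 2.9],
 [2.9, 7.5]].

Step 3 — invert S. det(S) = 5.9·7.5 - (2.9)² = 35.84.
  S^{-1} = (1/det) · [[d, -b], [-b, a]] = [[0.2093, -0.0809],
 [-0.0809, 0.1646]].

Step 4 — quadratic form (x̄ - mu_0)^T · S^{-1} · (x̄ - mu_0):
  S^{-1} · (x̄ - mu_0) = (-0.7394, -0.0474),
  (x̄ - mu_0)^T · [...] = (-4.5)·(-0.7394) + (-2.5)·(-0.0474) = 3.4459.

Step 5 — scale by n: T² = 6 · 3.4459 = 20.6752.

T² ≈ 20.6752


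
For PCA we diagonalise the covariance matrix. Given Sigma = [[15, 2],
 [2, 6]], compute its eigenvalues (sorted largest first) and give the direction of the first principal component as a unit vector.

Step 1 — characteristic polynomial of 2×2 Sigma:
  det(Sigma - λI) = λ² - trace · λ + det = 0.
  trace = 15 + 6 = 21, det = 15·6 - (2)² = 86.
Step 2 — discriminant:
  Δ = trace² - 4·det = 441 - 344 = 97.
Step 3 — eigenvalues:
  λ = (trace ± √Δ)/2 = (21 ± 9.8489)/2,
  λ_1 = 15.4244,  λ_2 = 5.5756.

Step 4 — unit eigenvector for λ_1: solve (Sigma - λ_1 I)v = 0. First row:
  (15 - 15.4244)·v_x + (2)·v_y = 0, i.e. (-0.4244)·v_x + (2)·v_y = 0,
  so v ∝ (b, λ_1 - a) = (2, 0.4244) = u.
  ||u|| = √((2)² + (0.4244)²) = √(4.1801) ≈ 2.0445,
  v_1 = u/||u|| ≈ (0.9782, 0.2076) (||v_1|| = 1).

λ_1 = 15.4244,  λ_2 = 5.5756;  v_1 ≈ (0.9782, 0.2076)


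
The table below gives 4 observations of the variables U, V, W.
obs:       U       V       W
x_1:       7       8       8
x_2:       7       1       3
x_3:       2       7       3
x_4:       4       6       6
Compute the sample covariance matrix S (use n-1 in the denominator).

Step 1 — column means:
  mean(U) = (7 + 7 + 2 + 4) / 4 = 20/4 = 5
  mean(V) = (8 + 1 + 7 + 6) / 4 = 22/4 = 5.5
  mean(W) = (8 + 3 + 3 + 6) / 4 = 20/4 = 5

Step 2 — sample covariance S[i,j] = (1/(n-1)) · Σ_k (x_{k,i} - mean_i) · (x_{k,j} - mean_j), with n-1 = 3.
  S[U,U] = ((2)·(2) + (2)·(2) + (-3)·(-3) + (-1)·(-1)) / 3 = 18/3 = 6
  S[U,V] = ((2)·(2.5) + (2)·(-4.5) + (-3)·(1.5) + (-1)·(0.5)) / 3 = -9/3 = -3
  S[U,W] = ((2)·(3) + (2)·(-2) + (-3)·(-2) + (-1)·(1)) / 3 = 7/3 = 2.3333
  S[V,V] = ((2.5)·(2.5) + (-4.5)·(-4.5) + (1.5)·(1.5) + (0.5)·(0.5)) / 3 = 29/3 = 9.6667
  S[V,W] = ((2.5)·(3) + (-4.5)·(-2) + (1.5)·(-2) + (0.5)·(1)) / 3 = 14/3 = 4.6667
  S[W,W] = ((3)·(3) + (-2)·(-2) + (-2)·(-2) + (1)·(1)) / 3 = 18/3 = 6

S is symmetric (S[j,i] = S[i,j]). Assembling:

S = [[6, -3, 2.3333],
 [-3, 9.6667, 4.6667],
 [2.3333, 4.6667, 6]]
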